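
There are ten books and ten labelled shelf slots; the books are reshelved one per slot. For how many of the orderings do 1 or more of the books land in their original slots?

2293839

# with exactly i fixed is C(10,i)·!(10-i); sum over i=1..10:
  i=1: C(10,1)·!9 = 10·133496 = 1334960
  i=2: C(10,2)·!8 = 45·14833 = 667485
  i=3: C(10,3)·!7 = 120·1854 = 222480
  i=4: C(10,4)·!6 = 210·265 = 55650
  i=5: C(10,5)·!5 = 252·44 = 11088
  i=6: C(10,6)·!4 = 210·9 = 1890
  i=7: C(10,7)·!3 = 120·2 = 240
  i=8: C(10,8)·!2 = 45·1 = 45
  i=9: C(10,9)·!1 = 10·0 = 0
  i=10: C(10,10)·!0 = 1·1 = 1
Total = 2293839.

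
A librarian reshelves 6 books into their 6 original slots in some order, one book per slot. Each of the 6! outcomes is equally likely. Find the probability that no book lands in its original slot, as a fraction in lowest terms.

53/144

Favorable outcomes: !6 = 265.
Total outcomes: 6! = 720.
Probability = 265/720 = 53/144.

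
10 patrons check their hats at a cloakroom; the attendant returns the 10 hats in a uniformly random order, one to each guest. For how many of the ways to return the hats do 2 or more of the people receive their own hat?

Sum C(10,i)·!(10-i) for i = 2..10:
  i=2: C(10,2)·!8 = 45·14833 = 667485
  i=3: C(10,3)·!7 = 120·1854 = 222480
  i=4: C(10,4)·!6 = 210·265 = 55650
  i=5: C(10,5)·!5 = 252·44 = 11088
  i=6: C(10,6)·!4 = 210·9 = 1890
  i=7: C(10,7)·!3 = 120·2 = 240
  i=8: C(10,8)·!2 = 45·1 = 45
  i=9: C(10,9)·!1 = 10·0 = 0
  i=10: C(10,10)·!0 = 1·1 = 1
Total = 958879.

958879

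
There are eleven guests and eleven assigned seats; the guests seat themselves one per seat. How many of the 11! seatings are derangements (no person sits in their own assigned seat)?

14684570

The number of derangements of 11 is !11 = Σ_{k=0}^{11} (-1)^k·11!/k!
= 11! - 11!/1! + 11!/2! - 11!/3! + 11!/4! - 11!/5! + 11!/6! - 11!/7! + 11!/8! - 11!/9! + 11!/10! - 11!/11!
= 39916800 - 39916800 + 19958400 - 6652800 + 1663200 - 332640 + 55440 - 7920 + 990 - 110 + 11 - 1
= 14684570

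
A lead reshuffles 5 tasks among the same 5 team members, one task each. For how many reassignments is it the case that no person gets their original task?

44

The number of derangements of 5 is !5 = Σ_{k=0}^{5} (-1)^k·5!/k!
= 5! - 5!/1! + 5!/2! - 5!/3! + 5!/4! - 5!/5!
= 120 - 120 + 60 - 20 + 5 - 1
= 44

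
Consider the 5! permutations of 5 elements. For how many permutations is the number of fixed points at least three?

11

Sum C(5,i)·!(5-i) for i = 3..5:
  i=3: C(5,3)·!2 = 10·1 = 10
  i=4: C(5,4)·!1 = 5·0 = 0
  i=5: C(5,5)·!0 = 1·1 = 1
Total = 11.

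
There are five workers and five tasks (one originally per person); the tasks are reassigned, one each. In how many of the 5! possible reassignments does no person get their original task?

44

Use !n = (n-1)(!(n-1) + !(n-2)).
!5 = 4·(9 + 2) = 4·11 = 44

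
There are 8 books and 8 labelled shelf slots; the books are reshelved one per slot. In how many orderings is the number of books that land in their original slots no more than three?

39549

# with exactly i fixed is C(8,i)·!(8-i); sum over i=0..3:
  i=0: C(8,0)·!8 = 1·14833 = 14833
  i=1: C(8,1)·!7 = 8·1854 = 14832
  i=2: C(8,2)·!6 = 28·265 = 7420
  i=3: C(8,3)·!5 = 56·44 = 2464
Total = 39549.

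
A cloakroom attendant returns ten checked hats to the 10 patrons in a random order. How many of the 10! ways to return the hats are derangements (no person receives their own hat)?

The subfactorial !10 = [10!/e] (nearest integer).
10! = 3628800, and 3628800/e ≈ 1334960.92, so !10 = 1334961.

1334961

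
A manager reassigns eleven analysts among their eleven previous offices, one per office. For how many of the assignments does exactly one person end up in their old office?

14684571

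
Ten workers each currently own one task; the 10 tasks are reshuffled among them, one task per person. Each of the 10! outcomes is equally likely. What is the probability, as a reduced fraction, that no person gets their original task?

16481/44800

Favorable outcomes: !10 = 1334961.
Total outcomes: 10! = 3628800.
Probability = 1334961/3628800 = 16481/44800.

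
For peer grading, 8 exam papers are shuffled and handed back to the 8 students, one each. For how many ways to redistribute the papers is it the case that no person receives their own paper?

14833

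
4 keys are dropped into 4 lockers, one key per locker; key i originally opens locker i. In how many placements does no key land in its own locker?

9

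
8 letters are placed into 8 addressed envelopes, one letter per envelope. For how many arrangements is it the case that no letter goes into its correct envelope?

The subfactorial !8 = [8!/e] (nearest integer).
8! = 40320, and 40320/e ≈ 14832.90, so !8 = 14833.

14833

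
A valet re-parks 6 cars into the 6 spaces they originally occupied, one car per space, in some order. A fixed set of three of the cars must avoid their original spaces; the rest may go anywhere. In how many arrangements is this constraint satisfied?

Let A_j be the event that the j-th constrained one is fixed. By inclusion-exclusion over the 3 events:
Σ_{j=0}^{3} (-1)^j C(3,j)(6-j)!
= C(3,0)·6! - C(3,1)·5! + C(3,2)·4! - C(3,3)·3!
= 720 - 360 + 72 - 6
= 426

426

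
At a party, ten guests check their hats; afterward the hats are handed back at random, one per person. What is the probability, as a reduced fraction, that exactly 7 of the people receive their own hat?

1/15120

Favorable outcomes: C(10,7)·!3 = 120·2 = 240.
Total outcomes: 10! = 3628800.
Probability = 240/3628800 = 1/15120.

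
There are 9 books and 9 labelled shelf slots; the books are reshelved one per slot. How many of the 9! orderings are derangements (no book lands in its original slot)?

133496

!9 is the nearest integer to 9!/e.
9! = 362880, and 362880/e ≈ 133496.09, so !9 = 133496.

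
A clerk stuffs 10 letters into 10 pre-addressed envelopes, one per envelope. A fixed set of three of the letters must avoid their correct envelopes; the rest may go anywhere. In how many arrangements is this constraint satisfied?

2656080

Inclusion-exclusion on the 3 forbidden self-matches:
Σ_{j=0}^{3} (-1)^j C(3,j)(10-j)!
= C(3,0)·10! - C(3,1)·9! + C(3,2)·8! - C(3,3)·7!
= 3628800 - 1088640 + 120960 - 5040
= 2656080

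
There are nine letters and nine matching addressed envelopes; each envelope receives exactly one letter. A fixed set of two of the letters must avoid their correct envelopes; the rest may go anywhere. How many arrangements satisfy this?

Inclusion-exclusion on the 2 forbidden self-matches:
Σ_{j=0}^{2} (-1)^j C(2,j)(9-j)!
= C(2,0)·9! - C(2,1)·8! + C(2,2)·7!
= 362880 - 80640 + 5040
= 287280

287280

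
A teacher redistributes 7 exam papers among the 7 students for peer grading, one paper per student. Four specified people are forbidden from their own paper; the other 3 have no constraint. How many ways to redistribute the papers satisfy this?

2790

Let A_j be the event that the j-th constrained one is fixed. By inclusion-exclusion over the 4 events:
Σ_{j=0}^{4} (-1)^j C(4,j)(7-j)!
= C(4,0)·7! - C(4,1)·6! + C(4,2)·5! - C(4,3)·4! + C(4,4)·3!
= 5040 - 2880 + 720 - 96 + 6
= 2790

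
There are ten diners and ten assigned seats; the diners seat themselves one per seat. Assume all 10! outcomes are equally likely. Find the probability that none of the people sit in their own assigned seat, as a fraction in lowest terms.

Favorable outcomes: !10 = 1334961.
Total outcomes: 10! = 3628800.
Probability = 1334961/3628800 = 16481/44800.

16481/44800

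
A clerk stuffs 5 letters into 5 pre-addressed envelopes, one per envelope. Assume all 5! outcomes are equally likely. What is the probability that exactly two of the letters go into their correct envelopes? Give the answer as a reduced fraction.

Favorable outcomes: C(5,2)·!3 = 10·2 = 20.
Total outcomes: 5! = 120.
Probability = 20/120 = 1/6.

1/6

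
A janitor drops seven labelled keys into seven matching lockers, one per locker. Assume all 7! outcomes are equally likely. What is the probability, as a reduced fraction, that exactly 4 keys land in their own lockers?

Favorable outcomes: C(7,4)·!3 = 35·2 = 70.
Total outcomes: 7! = 5040.
Probability = 70/5040 = 1/72.

1/72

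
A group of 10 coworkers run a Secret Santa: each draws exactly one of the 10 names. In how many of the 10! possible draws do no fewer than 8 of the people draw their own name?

46

Sum C(10,i)·!(10-i) for i = 8..10:
  i=8: C(10,8)·!2 = 45·1 = 45
  i=9: C(10,9)·!1 = 10·0 = 0
  i=10: C(10,10)·!0 = 1·1 = 1
Total = 46.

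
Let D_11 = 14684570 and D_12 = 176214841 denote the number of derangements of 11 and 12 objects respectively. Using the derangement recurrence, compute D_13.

D_13 = (13-1)·(D_12 + D_11) = 12·(176214841 + 14684570) = 12·190899411 = 2290792932.

2290792932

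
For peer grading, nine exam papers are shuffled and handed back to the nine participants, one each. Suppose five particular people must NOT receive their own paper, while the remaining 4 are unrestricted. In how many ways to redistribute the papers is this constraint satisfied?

205056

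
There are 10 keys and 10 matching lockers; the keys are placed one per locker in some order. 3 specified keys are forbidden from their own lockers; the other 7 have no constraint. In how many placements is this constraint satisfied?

2656080

Let A_j be the event that the j-th constrained one is fixed. By inclusion-exclusion over the 3 events:
Σ_{j=0}^{3} (-1)^j C(3,j)(10-j)!
= C(3,0)·10! - C(3,1)·9! + C(3,2)·8! - C(3,3)·7!
= 3628800 - 1088640 + 120960 - 5040
= 2656080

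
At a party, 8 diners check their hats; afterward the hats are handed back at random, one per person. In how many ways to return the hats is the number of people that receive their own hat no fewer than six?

Sum C(8,i)·!(8-i) for i = 6..8:
  i=6: C(8,6)·!2 = 28·1 = 28
  i=7: C(8,7)·!1 = 8·0 = 0
  i=8: C(8,8)·!0 = 1·1 = 1
Total = 29.

29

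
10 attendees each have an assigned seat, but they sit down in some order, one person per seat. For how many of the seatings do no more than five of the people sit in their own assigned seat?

Sum C(10,i)·!(10-i) for i = 0..5:
  i=0: C(10,0)·!10 = 1·1334961 = 1334961
  i=1: C(10,1)·!9 = 10·133496 = 1334960
  i=2: C(10,2)·!8 = 45·14833 = 667485
  i=3: C(10,3)·!7 = 120·1854 = 222480
  i=4: C(10,4)·!6 = 210·265 = 55650
  i=5: C(10,5)·!5 = 252·44 = 11088
Total = 3626624.

3626624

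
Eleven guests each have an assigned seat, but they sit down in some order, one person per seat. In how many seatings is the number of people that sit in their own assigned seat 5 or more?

# with exactly i fixed is C(11,i)·!(11-i); sum over i=5..11:
  i=5: C(11,5)·!6 = 462·265 = 122430
  i=6: C(11,6)·!5 = 462·44 = 20328
  i=7: C(11,7)·!4 = 330·9 = 2970
  i=8: C(11,8)·!3 = 165·2 = 330
  i=9: C(11,9)·!2 = 55·1 = 55
  i=10: C(11,10)·!1 = 11·0 = 0
  i=11: C(11,11)·!0 = 1·1 = 1
Total = 146114.

146114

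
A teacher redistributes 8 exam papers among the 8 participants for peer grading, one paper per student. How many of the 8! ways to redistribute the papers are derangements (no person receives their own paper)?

14833

The number of derangements of 8 is !8 = Σ_{k=0}^{8} (-1)^k·8!/k!
= 8! - 8!/1! + 8!/2! - 8!/3! + 8!/4! - 8!/5! + 8!/6! - 8!/7! + 8!/8!
= 40320 - 40320 + 20160 - 6720 + 1680 - 336 + 56 - 8 + 1
= 14833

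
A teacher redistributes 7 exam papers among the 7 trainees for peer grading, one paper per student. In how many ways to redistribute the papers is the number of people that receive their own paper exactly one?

1855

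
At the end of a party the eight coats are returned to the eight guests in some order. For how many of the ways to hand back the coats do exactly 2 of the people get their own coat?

7420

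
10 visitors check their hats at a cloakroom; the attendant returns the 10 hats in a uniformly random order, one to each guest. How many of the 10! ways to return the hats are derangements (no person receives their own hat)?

The subfactorial !10 = [10!/e] (nearest integer).
10! = 3628800, and 3628800/e ≈ 1334960.92, so !10 = 1334961.

1334961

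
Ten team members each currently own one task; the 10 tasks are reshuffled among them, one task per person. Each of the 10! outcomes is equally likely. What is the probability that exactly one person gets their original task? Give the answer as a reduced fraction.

Favorable outcomes: C(10,1)·!9 = 10·133496 = 1334960.
Total outcomes: 10! = 3628800.
Probability = 1334960/3628800 = 16687/45360.

16687/45360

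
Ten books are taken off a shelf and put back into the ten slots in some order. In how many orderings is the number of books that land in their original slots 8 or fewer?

3628799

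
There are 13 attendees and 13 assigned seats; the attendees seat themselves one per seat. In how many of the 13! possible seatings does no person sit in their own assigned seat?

2290792932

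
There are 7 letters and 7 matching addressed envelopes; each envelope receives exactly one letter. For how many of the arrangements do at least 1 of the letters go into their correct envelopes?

3186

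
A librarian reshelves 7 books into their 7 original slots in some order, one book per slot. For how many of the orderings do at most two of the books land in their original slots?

4633

Sum C(7,i)·!(7-i) for i = 0..2:
  i=0: C(7,0)·!7 = 1·1854 = 1854
  i=1: C(7,1)·!6 = 7·265 = 1855
  i=2: C(7,2)·!5 = 21·44 = 924
Total = 4633.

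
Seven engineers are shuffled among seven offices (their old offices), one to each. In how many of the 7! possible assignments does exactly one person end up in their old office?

Choose which one of the 7 is fixed: C(7,1) = 7.
The other 6 form a derangement: !6 = 265.
Total: 7 × 265 = 1855.

1855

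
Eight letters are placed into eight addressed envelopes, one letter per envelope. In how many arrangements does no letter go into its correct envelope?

14833

!8 is the nearest integer to 8!/e.
8! = 40320, and 40320/e ≈ 14832.90, so !8 = 14833.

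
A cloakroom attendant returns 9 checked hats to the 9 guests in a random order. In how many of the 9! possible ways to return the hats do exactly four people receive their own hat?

Choose which 4 of the 9 are fixed: C(9,4) = 126.
The remaining 5 must be deranged: !5 = 44.
Total: 126 × 44 = 5544.

5544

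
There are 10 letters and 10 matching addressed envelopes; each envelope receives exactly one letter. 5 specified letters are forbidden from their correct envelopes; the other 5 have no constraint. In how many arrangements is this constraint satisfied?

2170680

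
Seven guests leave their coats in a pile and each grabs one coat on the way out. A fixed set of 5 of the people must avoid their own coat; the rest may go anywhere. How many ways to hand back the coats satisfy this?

Inclusion-exclusion on the 5 forbidden self-matches:
Σ_{j=0}^{5} (-1)^j C(5,j)(7-j)!
= C(5,0)·7! - C(5,1)·6! + C(5,2)·5! - C(5,3)·4! + C(5,4)·3! - C(5,5)·2!
= 5040 - 3600 + 1200 - 240 + 30 - 2
= 2428

2428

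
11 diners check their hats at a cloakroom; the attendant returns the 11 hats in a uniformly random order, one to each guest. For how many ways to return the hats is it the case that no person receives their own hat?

14684570

The subfactorial !11 = [11!/e] (nearest integer).
11! = 39916800, and 39916800/e ≈ 14684570.08, so !11 = 14684570.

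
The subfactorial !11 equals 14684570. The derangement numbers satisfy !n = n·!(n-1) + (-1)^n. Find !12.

!12 = 12·14684570 + 1 = 176214841.

176214841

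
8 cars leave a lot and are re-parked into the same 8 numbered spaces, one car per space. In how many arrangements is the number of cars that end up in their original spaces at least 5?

141

# with exactly i fixed is C(8,i)·!(8-i); sum over i=5..8:
  i=5: C(8,5)·!3 = 56·2 = 112
  i=6: C(8,6)·!2 = 28·1 = 28
  i=7: C(8,7)·!1 = 8·0 = 0
  i=8: C(8,8)·!0 = 1·1 = 1
Total = 141.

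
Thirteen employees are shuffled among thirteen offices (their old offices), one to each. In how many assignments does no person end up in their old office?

2290792932

The subfactorial !13 = [13!/e] (nearest integer).
13! = 6227020800, and 6227020800/e ≈ 2290792932.07, so !13 = 2290792932.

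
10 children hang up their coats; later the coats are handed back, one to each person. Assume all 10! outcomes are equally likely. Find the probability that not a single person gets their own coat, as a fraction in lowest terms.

16481/44800

Favorable outcomes: !10 = 1334961.
Total outcomes: 10! = 3628800.
Probability = 1334961/3628800 = 16481/44800.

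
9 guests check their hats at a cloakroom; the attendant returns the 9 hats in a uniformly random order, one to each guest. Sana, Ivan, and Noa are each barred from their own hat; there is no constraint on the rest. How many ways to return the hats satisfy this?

Let A_j be the event that the j-th constrained one is fixed. By inclusion-exclusion over the 3 events:
Σ_{j=0}^{3} (-1)^j C(3,j)(9-j)!
= C(3,0)·9! - C(3,1)·8! + C(3,2)·7! - C(3,3)·6!
= 362880 - 120960 + 15120 - 720
= 256320

256320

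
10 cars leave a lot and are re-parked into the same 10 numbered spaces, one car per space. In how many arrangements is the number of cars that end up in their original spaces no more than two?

# with exactly i fixed is C(10,i)·!(10-i); sum over i=0..2:
  i=0: C(10,0)·!10 = 1·1334961 = 1334961
  i=1: C(10,1)·!9 = 10·133496 = 1334960
  i=2: C(10,2)·!8 = 45·14833 = 667485
Total = 3337406.

3337406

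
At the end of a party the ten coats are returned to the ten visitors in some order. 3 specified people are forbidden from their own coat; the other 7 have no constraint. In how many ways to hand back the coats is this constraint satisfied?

2656080

Let A_j be the event that the j-th constrained one is fixed. By inclusion-exclusion over the 3 events:
Σ_{j=0}^{3} (-1)^j C(3,j)(10-j)!
= C(3,0)·10! - C(3,1)·9! + C(3,2)·8! - C(3,3)·7!
= 3628800 - 1088640 + 120960 - 5040
= 2656080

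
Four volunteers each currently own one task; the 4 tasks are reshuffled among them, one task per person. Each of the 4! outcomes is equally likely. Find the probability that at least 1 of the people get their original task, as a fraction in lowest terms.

5/8

Favorable outcomes: Σ_{i≥1} C(4,i)·!(4-i) = 4·2 + 6·1 + 4·0 + 1·1 = 15.
Total outcomes: 4! = 24.
Probability = 15/24 = 5/8.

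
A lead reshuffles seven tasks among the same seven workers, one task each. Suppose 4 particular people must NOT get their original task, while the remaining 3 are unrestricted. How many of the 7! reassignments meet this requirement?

2790

Let A_j be the event that the j-th constrained one is fixed. By inclusion-exclusion over the 4 events:
Σ_{j=0}^{4} (-1)^j C(4,j)(7-j)!
= C(4,0)·7! - C(4,1)·6! + C(4,2)·5! - C(4,3)·4! + C(4,4)·3!
= 5040 - 2880 + 720 - 96 + 6
= 2790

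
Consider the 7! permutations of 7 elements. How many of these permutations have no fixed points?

!7 is the nearest integer to 7!/e.
7! = 5040, and 5040/e ≈ 1854.11, so !7 = 1854.

1854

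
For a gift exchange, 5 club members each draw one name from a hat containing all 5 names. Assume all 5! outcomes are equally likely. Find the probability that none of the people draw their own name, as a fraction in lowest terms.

11/30

Favorable outcomes: !5 = 44.
Total outcomes: 5! = 120.
Probability = 44/120 = 11/30.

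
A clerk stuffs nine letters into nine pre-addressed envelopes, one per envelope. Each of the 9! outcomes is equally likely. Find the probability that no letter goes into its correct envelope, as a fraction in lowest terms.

Favorable outcomes: !9 = 133496.
Total outcomes: 9! = 362880.
Probability = 133496/362880 = 16687/45360.

16687/45360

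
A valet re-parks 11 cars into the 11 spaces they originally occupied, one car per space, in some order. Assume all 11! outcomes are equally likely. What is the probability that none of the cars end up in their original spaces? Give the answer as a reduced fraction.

1468457/3991680

Favorable outcomes: !11 = 14684570.
Total outcomes: 11! = 39916800.
Probability = 14684570/39916800 = 1468457/3991680.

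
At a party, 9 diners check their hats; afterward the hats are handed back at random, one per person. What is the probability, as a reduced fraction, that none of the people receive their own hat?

Favorable outcomes: !9 = 133496.
Total outcomes: 9! = 362880.
Probability = 133496/362880 = 16687/45360.

16687/45360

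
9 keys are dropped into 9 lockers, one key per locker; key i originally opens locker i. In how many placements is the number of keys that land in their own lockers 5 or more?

# with exactly i fixed is C(9,i)·!(9-i); sum over i=5..9:
  i=5: C(9,5)·!4 = 126·9 = 1134
  i=6: C(9,6)·!3 = 84·2 = 168
  i=7: C(9,7)·!2 = 36·1 = 36
  i=8: C(9,8)·!1 = 9·0 = 0
  i=9: C(9,9)·!0 = 1·1 = 1
Total = 1339.

1339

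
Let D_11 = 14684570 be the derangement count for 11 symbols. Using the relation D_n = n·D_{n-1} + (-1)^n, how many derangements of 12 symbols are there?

176214841

D_12 = 12·14684570 + 1 = 176214841.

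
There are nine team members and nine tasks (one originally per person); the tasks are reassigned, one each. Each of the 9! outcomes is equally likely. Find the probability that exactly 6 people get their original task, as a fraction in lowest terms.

1/2160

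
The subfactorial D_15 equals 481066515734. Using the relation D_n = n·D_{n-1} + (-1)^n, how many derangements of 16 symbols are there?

D_16 = 16·481066515734 + 1 = 7697064251745.

7697064251745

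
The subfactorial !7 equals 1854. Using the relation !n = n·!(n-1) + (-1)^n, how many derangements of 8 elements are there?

14833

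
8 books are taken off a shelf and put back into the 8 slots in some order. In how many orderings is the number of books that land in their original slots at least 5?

141

Sum C(8,i)·!(8-i) for i = 5..8:
  i=5: C(8,5)·!3 = 56·2 = 112
  i=6: C(8,6)·!2 = 28·1 = 28
  i=7: C(8,7)·!1 = 8·0 = 0
  i=8: C(8,8)·!0 = 1·1 = 1
Total = 141.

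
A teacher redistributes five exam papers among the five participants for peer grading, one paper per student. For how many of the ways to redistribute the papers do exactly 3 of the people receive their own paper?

Choose which 3 of the 5 are fixed: C(5,3) = 10.
The remaining 2 must be deranged: !2 = 1.
Total: 10 × 1 = 10.

10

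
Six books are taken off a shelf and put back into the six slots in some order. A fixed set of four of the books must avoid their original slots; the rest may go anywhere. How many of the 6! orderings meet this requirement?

Let A_j be the event that the j-th constrained one is fixed. By inclusion-exclusion over the 4 events:
Σ_{j=0}^{4} (-1)^j C(4,j)(6-j)!
= C(4,0)·6! - C(4,1)·5! + C(4,2)·4! - C(4,3)·3! + C(4,4)·2!
= 720 - 480 + 144 - 24 + 2
= 362

362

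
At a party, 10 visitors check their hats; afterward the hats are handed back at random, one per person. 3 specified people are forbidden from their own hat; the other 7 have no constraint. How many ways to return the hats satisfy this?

Inclusion-exclusion on the 3 forbidden self-matches:
Σ_{j=0}^{3} (-1)^j C(3,j)(10-j)!
= C(3,0)·10! - C(3,1)·9! + C(3,2)·8! - C(3,3)·7!
= 3628800 - 1088640 + 120960 - 5040
= 2656080

2656080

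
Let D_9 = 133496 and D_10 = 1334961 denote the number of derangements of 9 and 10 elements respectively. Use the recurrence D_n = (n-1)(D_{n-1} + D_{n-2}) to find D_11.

D_11 = (11-1)·(D_10 + D_9) = 10·(1334961 + 133496) = 10·1468457 = 14684570.

14684570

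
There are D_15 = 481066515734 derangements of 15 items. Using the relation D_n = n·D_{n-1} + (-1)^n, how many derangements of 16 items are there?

D_16 = 16·481066515734 + 1 = 7697064251745.

7697064251745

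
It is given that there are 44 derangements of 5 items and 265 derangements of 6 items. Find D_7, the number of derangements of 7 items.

1854

D_7 = (7-1)·(D_6 + D_5) = 6·(265 + 44) = 6·309 = 1854.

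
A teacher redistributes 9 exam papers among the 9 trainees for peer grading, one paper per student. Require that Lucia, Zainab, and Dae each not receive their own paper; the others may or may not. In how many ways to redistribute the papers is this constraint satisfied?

256320

Let A_j be the event that the j-th constrained one is fixed. By inclusion-exclusion over the 3 events:
Σ_{j=0}^{3} (-1)^j C(3,j)(9-j)!
= C(3,0)·9! - C(3,1)·8! + C(3,2)·7! - C(3,3)·6!
= 362880 - 120960 + 15120 - 720
= 256320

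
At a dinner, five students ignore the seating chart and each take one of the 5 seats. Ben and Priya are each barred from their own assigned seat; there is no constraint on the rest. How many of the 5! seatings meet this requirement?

Let A_j be the event that the j-th constrained one is fixed. By inclusion-exclusion over the 2 events:
Σ_{j=0}^{2} (-1)^j C(2,j)(5-j)!
= C(2,0)·5! - C(2,1)·4! + C(2,2)·3!
= 120 - 48 + 6
= 78

78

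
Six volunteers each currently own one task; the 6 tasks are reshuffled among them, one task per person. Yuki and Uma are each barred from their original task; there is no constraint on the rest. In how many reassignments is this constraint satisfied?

504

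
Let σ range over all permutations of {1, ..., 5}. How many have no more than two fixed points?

# with exactly i fixed is C(5,i)·!(5-i); sum over i=0..2:
  i=0: C(5,0)·!5 = 1·44 = 44
  i=1: C(5,1)·!4 = 5·9 = 45
  i=2: C(5,2)·!3 = 10·2 = 20
Total = 109.

109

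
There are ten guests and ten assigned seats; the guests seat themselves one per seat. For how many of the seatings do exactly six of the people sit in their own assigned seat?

1890

Pick the 6 fixed positions: C(10,6) = 210 ways.
The remaining 4 must be deranged: !4 = 9.
Total: 210 × 9 = 1890.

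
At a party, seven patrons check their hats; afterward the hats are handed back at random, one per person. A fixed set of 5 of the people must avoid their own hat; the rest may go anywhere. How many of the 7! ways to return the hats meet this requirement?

2428

Inclusion-exclusion on the 5 forbidden self-matches:
Σ_{j=0}^{5} (-1)^j C(5,j)(7-j)!
= C(5,0)·7! - C(5,1)·6! + C(5,2)·5! - C(5,3)·4! + C(5,4)·3! - C(5,5)·2!
= 5040 - 3600 + 1200 - 240 + 30 - 2
= 2428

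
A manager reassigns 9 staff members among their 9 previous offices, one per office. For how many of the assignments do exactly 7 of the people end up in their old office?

Choose which 7 of the 9 are fixed: C(9,7) = 36.
The remaining 2 must be deranged: !2 = 1.
Total: 36 × 1 = 36.

36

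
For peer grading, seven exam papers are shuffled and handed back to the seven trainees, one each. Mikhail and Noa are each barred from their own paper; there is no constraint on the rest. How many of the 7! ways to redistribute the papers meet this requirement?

Inclusion-exclusion on the 2 forbidden self-matches:
Σ_{j=0}^{2} (-1)^j C(2,j)(7-j)!
= C(2,0)·7! - C(2,1)·6! + C(2,2)·5!
= 5040 - 1440 + 120
= 3720

3720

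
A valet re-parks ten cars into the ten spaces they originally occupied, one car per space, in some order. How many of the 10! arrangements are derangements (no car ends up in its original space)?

!10 is the nearest integer to 10!/e.
10! = 3628800, and 3628800/e ≈ 1334960.92, so !10 = 1334961.

1334961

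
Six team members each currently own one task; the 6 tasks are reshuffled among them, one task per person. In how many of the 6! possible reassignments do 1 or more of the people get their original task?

455

Sum C(6,i)·!(6-i) for i = 1..6:
  i=1: C(6,1)·!5 = 6·44 = 264
  i=2: C(6,2)·!4 = 15·9 = 135
  i=3: C(6,3)·!3 = 20·2 = 40
  i=4: C(6,4)·!2 = 15·1 = 15
  i=5: C(6,5)·!1 = 6·0 = 0
  i=6: C(6,6)·!0 = 1·1 = 1
Total = 455.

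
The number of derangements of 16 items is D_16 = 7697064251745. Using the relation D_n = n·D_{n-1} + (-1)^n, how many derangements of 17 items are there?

130850092279664

D_17 = 17·7697064251745 - 1 = 130850092279664.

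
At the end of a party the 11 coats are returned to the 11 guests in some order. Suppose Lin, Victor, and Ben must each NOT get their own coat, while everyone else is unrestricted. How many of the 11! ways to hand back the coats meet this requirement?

30078720

Let A_j be the event that the j-th constrained one is fixed. By inclusion-exclusion over the 3 events:
Σ_{j=0}^{3} (-1)^j C(3,j)(11-j)!
= C(3,0)·11! - C(3,1)·10! + C(3,2)·9! - C(3,3)·8!
= 39916800 - 10886400 + 1088640 - 40320
= 30078720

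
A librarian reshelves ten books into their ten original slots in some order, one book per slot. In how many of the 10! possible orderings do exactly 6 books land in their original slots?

1890

Pick the 6 fixed positions: C(10,6) = 210 ways.
The other 4 form a derangement: !4 = 9.
Total: 210 × 9 = 1890.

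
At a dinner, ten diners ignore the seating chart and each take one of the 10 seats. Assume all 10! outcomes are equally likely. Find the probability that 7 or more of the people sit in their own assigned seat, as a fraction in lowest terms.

143/1814400

Favorable outcomes: Σ_{i≥7} C(10,i)·!(10-i) = 120·2 + 45·1 + 10·0 + 1·1 = 286.
Total outcomes: 10! = 3628800.
Probability = 286/3628800 = 143/1814400.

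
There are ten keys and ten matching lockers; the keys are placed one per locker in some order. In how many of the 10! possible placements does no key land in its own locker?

The number of derangements of 10 is !10 = Σ_{k=0}^{10} (-1)^k·10!/k!
= 10! - 10!/1! + 10!/2! - 10!/3! + 10!/4! - 10!/5! + 10!/6! - 10!/7! + 10!/8! - 10!/9! + 10!/10!
= 3628800 - 3628800 + 1814400 - 604800 + 151200 - 30240 + 5040 - 720 + 90 - 10 + 1
= 1334961

1334961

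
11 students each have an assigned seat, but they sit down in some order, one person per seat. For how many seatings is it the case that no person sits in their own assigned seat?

14684570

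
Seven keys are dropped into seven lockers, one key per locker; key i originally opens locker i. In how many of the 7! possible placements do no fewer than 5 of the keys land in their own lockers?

22

Sum C(7,i)·!(7-i) for i = 5..7:
  i=5: C(7,5)·!2 = 21·1 = 21
  i=6: C(7,6)·!1 = 7·0 = 0
  i=7: C(7,7)·!0 = 1·1 = 1
Total = 22.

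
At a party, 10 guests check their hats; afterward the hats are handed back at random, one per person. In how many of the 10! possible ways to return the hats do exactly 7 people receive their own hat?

240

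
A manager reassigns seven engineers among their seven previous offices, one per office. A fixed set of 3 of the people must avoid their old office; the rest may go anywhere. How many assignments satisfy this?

3216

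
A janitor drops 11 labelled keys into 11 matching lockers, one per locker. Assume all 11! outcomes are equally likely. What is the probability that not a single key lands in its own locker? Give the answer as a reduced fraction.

Favorable outcomes: !11 = 14684570.
Total outcomes: 11! = 39916800.
Probability = 14684570/39916800 = 1468457/3991680.

1468457/3991680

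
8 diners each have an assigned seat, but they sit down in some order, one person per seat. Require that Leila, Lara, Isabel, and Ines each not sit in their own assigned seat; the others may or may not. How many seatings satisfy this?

24024

Inclusion-exclusion on the 4 forbidden self-matches:
Σ_{j=0}^{4} (-1)^j C(4,j)(8-j)!
= C(4,0)·8! - C(4,1)·7! + C(4,2)·6! - C(4,3)·5! + C(4,4)·4!
= 40320 - 20160 + 4320 - 480 + 24
= 24024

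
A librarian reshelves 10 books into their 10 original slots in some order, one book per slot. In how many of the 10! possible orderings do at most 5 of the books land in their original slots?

3626624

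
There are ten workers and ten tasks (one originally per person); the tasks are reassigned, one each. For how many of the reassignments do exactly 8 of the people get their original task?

45

Pick the 8 fixed positions: C(10,8) = 45 ways.
The remaining 2 must be deranged: !2 = 1.
Total: 45 × 1 = 45.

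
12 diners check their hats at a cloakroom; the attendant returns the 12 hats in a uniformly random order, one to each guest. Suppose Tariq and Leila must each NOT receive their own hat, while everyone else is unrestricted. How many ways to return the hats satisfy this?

402796800

Inclusion-exclusion on the 2 forbidden self-matches:
Σ_{j=0}^{2} (-1)^j C(2,j)(12-j)!
= C(2,0)·12! - C(2,1)·11! + C(2,2)·10!
= 479001600 - 79833600 + 3628800
= 402796800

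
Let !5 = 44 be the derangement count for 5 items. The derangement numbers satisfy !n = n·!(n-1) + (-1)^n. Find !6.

!6 = 6·44 + 1 = 265.

265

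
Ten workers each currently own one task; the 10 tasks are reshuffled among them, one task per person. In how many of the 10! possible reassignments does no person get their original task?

Use !n = (n-1)(!(n-1) + !(n-2)).
!10 = 9·(133496 + 14833) = 9·148329 = 1334961

1334961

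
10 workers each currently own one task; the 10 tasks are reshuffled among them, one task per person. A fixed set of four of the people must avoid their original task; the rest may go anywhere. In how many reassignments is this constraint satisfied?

2399760

Let A_j be the event that the j-th constrained one is fixed. By inclusion-exclusion over the 4 events:
Σ_{j=0}^{4} (-1)^j C(4,j)(10-j)!
= C(4,0)·10! - C(4,1)·9! + C(4,2)·8! - C(4,3)·7! + C(4,4)·6!
= 3628800 - 1451520 + 241920 - 20160 + 720
= 2399760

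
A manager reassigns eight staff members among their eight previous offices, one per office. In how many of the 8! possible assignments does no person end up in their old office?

Recurrence: !8 = 8·!7 + (-1)^8.
!8 = 8·1854 + 1 = 14833

14833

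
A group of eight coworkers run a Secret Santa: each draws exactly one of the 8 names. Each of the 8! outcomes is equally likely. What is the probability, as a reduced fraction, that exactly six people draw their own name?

1/1440

Favorable outcomes: C(8,6)·!2 = 28·1 = 28.
Total outcomes: 8! = 40320.
Probability = 28/40320 = 1/1440.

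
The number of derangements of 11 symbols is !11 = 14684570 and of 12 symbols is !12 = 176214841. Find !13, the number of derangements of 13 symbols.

2290792932

!13 = (13-1)·(!12 + !11) = 12·(176214841 + 14684570) = 12·190899411 = 2290792932.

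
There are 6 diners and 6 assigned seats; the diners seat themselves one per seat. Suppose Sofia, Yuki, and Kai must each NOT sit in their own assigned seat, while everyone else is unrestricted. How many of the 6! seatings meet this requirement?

426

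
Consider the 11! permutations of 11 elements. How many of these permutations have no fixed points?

!11 = 11! · Σ_{k=0}^{11} (-1)^k/k!
= 11! - 11!/1! + 11!/2! - 11!/3! + 11!/4! - 11!/5! + 11!/6! - 11!/7! + 11!/8! - 11!/9! + 11!/10! - 11!/11!
= 39916800 - 39916800 + 19958400 - 6652800 + 1663200 - 332640 + 55440 - 7920 + 990 - 110 + 11 - 1
= 14684570

14684570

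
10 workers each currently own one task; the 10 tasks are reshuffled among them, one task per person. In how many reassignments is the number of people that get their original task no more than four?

3615536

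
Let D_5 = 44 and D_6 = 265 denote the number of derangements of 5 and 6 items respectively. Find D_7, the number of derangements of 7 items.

D_7 = (7-1)·(D_6 + D_5) = 6·(265 + 44) = 6·309 = 1854.

1854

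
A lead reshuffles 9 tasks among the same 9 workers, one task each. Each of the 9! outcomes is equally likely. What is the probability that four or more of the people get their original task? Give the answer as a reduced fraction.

6883/362880

Favorable outcomes: Σ_{i≥4} C(9,i)·!(9-i) = 126·44 + 126·9 + 84·2 + 36·1 + 9·0 + 1·1 = 6883.
Total outcomes: 9! = 362880.
Probability = 6883/362880 = 6883/362880.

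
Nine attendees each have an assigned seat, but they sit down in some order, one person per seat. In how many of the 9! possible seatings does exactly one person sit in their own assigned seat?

133497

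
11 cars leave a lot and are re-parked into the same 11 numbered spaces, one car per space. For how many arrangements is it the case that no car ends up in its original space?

!11 is the nearest integer to 11!/e.
11! = 39916800, and 39916800/e ≈ 14684570.08, so !11 = 14684570.

14684570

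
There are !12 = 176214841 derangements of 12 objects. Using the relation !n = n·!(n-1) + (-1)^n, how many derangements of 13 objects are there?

2290792932

!13 = 13·176214841 - 1 = 2290792932.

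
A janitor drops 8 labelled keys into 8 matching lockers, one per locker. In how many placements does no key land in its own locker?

Use !n = (n-1)(!(n-1) + !(n-2)).
!8 = 7·(1854 + 265) = 7·2119 = 14833

14833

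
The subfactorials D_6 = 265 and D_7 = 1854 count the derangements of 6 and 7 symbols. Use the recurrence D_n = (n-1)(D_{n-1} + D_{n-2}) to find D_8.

14833

D_8 = (8-1)·(D_7 + D_6) = 7·(1854 + 265) = 7·2119 = 14833.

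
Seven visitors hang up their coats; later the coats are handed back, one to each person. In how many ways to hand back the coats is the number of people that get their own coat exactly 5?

21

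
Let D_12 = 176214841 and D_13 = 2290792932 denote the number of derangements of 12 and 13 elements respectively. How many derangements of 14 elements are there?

32071101049

D_14 = (14-1)·(D_13 + D_12) = 13·(2290792932 + 176214841) = 13·2467007773 = 32071101049.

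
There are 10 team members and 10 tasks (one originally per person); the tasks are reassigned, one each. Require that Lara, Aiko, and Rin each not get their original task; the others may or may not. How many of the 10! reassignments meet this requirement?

Let A_j be the event that the j-th constrained one is fixed. By inclusion-exclusion over the 3 events:
Σ_{j=0}^{3} (-1)^j C(3,j)(10-j)!
= C(3,0)·10! - C(3,1)·9! + C(3,2)·8! - C(3,3)·7!
= 3628800 - 1088640 + 120960 - 5040
= 2656080

2656080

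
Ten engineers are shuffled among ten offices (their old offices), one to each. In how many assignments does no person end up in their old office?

The subfactorial !10 = [10!/e] (nearest integer).
10! = 3628800, and 3628800/e ≈ 1334960.92, so !10 = 1334961.

1334961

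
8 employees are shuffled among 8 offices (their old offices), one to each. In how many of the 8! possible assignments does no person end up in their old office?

14833

By inclusion-exclusion, !8 = Σ (-1)^k · 8!/k! for k=0..8
= 8! - 8!/1! + 8!/2! - 8!/3! + 8!/4! - 8!/5! + 8!/6! - 8!/7! + 8!/8!
= 40320 - 40320 + 20160 - 6720 + 1680 - 336 + 56 - 8 + 1
= 14833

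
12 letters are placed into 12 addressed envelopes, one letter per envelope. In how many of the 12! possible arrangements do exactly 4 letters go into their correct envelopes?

Choose which 4 of the 12 are fixed: C(12,4) = 495.
The remaining 8 must be deranged: !8 = 14833.
Total: 495 × 14833 = 7342335.

7342335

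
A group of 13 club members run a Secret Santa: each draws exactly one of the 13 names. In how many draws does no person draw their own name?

2290792932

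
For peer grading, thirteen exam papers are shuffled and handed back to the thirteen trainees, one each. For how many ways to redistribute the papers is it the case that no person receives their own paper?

The number of derangements of 13 is !13 = Σ_{k=0}^{13} (-1)^k·13!/k!
= 13! - 13!/1! + 13!/2! - 13!/3! + 13!/4! - 13!/5! + 13!/6! - 13!/7! + 13!/8! - 13!/9! + 13!/10! - 13!/11! + 13!/12! - 13!/13!
= 6227020800 - 6227020800 + 3113510400 - 1037836800 + 259459200 - 51891840 + 8648640 - 1235520 + 154440 - 17160 + 1716 - 156 + 13 - 1
= 2290792932

2290792932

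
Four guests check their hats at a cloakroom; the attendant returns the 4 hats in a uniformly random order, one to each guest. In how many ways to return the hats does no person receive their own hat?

9

By inclusion-exclusion, !4 = Σ (-1)^k · 4!/k! for k=0..4
= 4! - 4!/1! + 4!/2! - 4!/3! + 4!/4!
= 24 - 24 + 12 - 4 + 1
= 9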